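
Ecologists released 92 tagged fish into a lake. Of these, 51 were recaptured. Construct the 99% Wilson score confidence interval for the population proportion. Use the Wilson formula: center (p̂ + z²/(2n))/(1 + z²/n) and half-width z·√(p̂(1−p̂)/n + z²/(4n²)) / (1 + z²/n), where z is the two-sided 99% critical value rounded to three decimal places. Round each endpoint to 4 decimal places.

(0.4217, 0.6797)

Here p̂ = 51/92 = 0.55435 and z = 2.576 (z² = 6.635776).
Denominator 1 + z²/n = 1 + 6.635776/92 = 1.072128.
Center = (0.55435 + 0.036064)/1.072128 = 0.55069.
Radicand: p̂(1−p̂)/n + z²/(4n²) = 0.002685286 + 0.000196000 = 0.002881286.
Half-width = z·√(radicand)/denom = 2.576·0.053678/1.072128 = 0.12897.
Interval: 0.55069 ± 0.12897 → (0.4217, 0.6797).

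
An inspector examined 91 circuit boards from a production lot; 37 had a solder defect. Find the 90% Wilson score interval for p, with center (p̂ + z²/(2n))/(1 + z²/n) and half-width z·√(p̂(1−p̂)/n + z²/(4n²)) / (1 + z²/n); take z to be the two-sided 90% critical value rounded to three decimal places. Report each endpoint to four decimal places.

p̂ = 37/91 = 0.40659; z = 1.645, so z² = 2.706025.
1 + z²/n = 1.029737.
Center = (0.40659 + 0.014868)/1.029737 = 0.40929.
Radicand: p̂(1−p̂)/n + z²/(4n²) = 0.002651376 + 0.000081694 = 0.002733070.
Half-width = 1.645·√0.002733070/1.029737 = 0.08352.
CI: 0.40929 ± 0.08352 = (0.3258, 0.4928).

(0.3258, 0.4928)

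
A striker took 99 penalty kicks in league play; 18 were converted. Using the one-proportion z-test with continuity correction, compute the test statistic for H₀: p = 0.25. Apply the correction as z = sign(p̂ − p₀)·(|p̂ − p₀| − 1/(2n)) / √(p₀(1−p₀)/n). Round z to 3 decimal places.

The sample proportion is 18/99 = 0.18182. p̂ − p₀ = -0.068182.
Continuity correction 1/(2n) = 1/198 = 0.005051.
Corrected numerator: |-0.068182| − 0.005051 = 0.063131.
SE₀ = √(0.25·0.75/99) = 0.043519.
z = (−)0.063131/0.043519 = -1.451.

z = -1.451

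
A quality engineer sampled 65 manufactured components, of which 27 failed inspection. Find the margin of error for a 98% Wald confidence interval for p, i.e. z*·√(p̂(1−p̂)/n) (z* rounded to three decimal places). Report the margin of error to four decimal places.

Sample proportion p̂ = 27/65 = 0.41538.
Standard error of p̂: √(0.242840/65) = √0.003736004 = 0.061123.
z* = 2.326 at the 98% level.
Margin of error = z*·SE = 2.326 × 0.061123 = 0.1422.

ME = 0.1422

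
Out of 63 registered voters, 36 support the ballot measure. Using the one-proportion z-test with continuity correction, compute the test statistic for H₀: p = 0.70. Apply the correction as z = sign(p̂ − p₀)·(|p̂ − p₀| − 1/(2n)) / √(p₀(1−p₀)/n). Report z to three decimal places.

With x = 36 successes in n = 63, p̂ = 0.57143. p̂ − p₀ = -0.128571.
1/(2n) = 0.007937.
Corrected numerator: |-0.128571| − 0.007937 = 0.120634.
SE₀ = √(0.70·0.30/63) = 0.057735.
z = (−)0.120634/0.057735 = -2.089.

z = -2.089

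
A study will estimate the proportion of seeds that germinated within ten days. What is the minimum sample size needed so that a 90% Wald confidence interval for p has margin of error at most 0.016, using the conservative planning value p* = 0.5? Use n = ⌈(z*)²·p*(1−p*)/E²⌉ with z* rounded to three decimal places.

n = 2643

z* = 1.645 at the 90% level.
p*(1−p*) = 0.2500.
(z*)²·p*(1−p*)/E² = 2.706025·0.2500/0.000256 = 2642.603.
⌈2642.603⌉ = 2643.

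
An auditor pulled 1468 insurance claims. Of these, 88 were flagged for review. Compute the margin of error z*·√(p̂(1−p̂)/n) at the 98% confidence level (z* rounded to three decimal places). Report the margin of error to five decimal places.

With x = 88 successes in n = 1468, p̂ = 0.05995.
Standard error of p̂: √(0.056352/1468) = √0.000038387 = 0.006196.
z* = 2.326 at the 98% level.
ME = 2.326·0.006196 = 0.01441.

ME = 0.01441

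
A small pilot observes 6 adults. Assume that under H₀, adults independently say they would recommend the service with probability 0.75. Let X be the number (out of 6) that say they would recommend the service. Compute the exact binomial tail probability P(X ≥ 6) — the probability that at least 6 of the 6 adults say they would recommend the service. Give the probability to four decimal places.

P = 0.1780

X is binomial with n = 6 and p = 0.75.
P(X ≥ 6) = C(6,6)·0.75^6·0.25^0.
= 0.177979 = 0.1780.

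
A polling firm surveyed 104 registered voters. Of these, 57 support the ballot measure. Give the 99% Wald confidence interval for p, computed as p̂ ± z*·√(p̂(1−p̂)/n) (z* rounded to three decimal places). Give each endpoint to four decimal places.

(0.4224, 0.6738)

The sample proportion is 57/104 = 0.54808.
Standard error of p̂: √(0.247689/104) = √0.002381621 = 0.048802.
z* = 2.576 at the 99% level.
Margin of error: 2.576 × 0.048802 = 0.12571.
So the interval runs from 0.4224 to 0.6738.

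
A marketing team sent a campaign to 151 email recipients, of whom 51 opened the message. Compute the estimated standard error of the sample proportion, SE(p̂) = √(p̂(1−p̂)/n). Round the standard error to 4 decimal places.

SE = 0.0385

p̂ = 51/151 = 0.33775.
p̂(1−p̂) = 0.223675.
Dividing by n and taking the root: √0.001481291 = 0.0385.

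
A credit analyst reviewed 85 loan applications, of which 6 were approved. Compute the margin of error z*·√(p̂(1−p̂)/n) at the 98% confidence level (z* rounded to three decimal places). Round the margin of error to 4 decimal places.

ME = 0.0646

Sample proportion p̂ = 6/85 = 0.07059.
SE(p̂) = √(0.07059·0.92941/85) = 0.027782.
For 98% confidence, z* = 2.326.
Margin of error = z*·SE = 2.326 × 0.027782 = 0.0646.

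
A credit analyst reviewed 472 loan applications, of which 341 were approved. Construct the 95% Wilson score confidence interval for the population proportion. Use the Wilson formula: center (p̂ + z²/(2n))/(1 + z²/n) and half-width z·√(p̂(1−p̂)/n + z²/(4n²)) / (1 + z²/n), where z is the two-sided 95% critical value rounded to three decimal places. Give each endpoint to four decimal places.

(0.6804, 0.7609)

p̂ = 341/472 = 0.72246; z = 1.960, so z² = 3.841600.
1 + z²/n = 1.008139.
Adjusted center: (0.72246 + z²/(2n))/1.008139 = 0.72066.
Radicand: p̂(1−p̂)/n + z²/(4n²) = 0.000424815 + 0.000004311 = 0.000429126.
Half-width = z·√(radicand)/denom = 1.960·0.020715/1.008139 = 0.04027.
CI: 0.72066 ± 0.04027 = (0.6804, 0.7609).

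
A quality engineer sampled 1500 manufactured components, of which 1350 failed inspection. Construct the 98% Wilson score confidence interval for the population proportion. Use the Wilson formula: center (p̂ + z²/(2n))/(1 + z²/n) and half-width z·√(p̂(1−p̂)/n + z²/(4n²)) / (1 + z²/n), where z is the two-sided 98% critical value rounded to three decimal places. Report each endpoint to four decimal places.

p̂ = 1350/1500 = 0.90000; z = 2.326, so z² = 5.410276.
1 + z²/n = 1.003607.
Adjusted center: (0.90000 + z²/(2n))/1.003607 = 0.89856.
Radicand: p̂(1−p̂)/n + z²/(4n²) = 0.000060000 + 0.000000601 = 0.000060601.
Half-width = z·√(radicand)/denom = 2.326·0.007785/1.003607 = 0.01804.
Interval: 0.89856 ± 0.01804 → (0.8805, 0.9166).

(0.8805, 0.9166)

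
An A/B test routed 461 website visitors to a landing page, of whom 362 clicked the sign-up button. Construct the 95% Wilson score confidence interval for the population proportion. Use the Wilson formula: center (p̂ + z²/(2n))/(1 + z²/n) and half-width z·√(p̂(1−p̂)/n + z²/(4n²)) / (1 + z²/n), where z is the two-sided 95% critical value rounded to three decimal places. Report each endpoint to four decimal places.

(0.7455, 0.8203)

p̂ = 362/461 = 0.78525; z = 1.960, so z² = 3.841600.
Denominator 1 + z²/n = 1 + 3.841600/461 = 1.008333.
Adjusted center: (0.78525 + z²/(2n))/1.008333 = 0.78289.
Radicand: p̂(1−p̂)/n + z²/(4n²) = 0.000365798 + 0.000004519 = 0.000370317.
Half-width = z·√(radicand)/denom = 1.960·0.019244/1.008333 = 0.03741.
CI: 0.78289 ± 0.03741 = (0.7455, 0.8203).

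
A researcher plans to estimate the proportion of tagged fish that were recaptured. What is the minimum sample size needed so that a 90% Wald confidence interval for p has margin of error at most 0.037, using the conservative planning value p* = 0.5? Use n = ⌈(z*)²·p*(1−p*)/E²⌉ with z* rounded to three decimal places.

For 90% confidence, z* = 1.645.
p*(1−p*) = 0.2500.
(z*)²·p*(1−p*)/E² = 2.706025·0.2500/0.001369 = 494.161.
Rounding up, n = 495.

n = 495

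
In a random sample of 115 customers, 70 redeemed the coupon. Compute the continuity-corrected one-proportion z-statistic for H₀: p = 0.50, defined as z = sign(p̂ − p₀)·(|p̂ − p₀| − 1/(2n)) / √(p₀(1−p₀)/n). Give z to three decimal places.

p̂ = 70/115 = 0.60870. p̂ − p₀ = 0.108696.
Continuity correction 1/(2n) = 1/230 = 0.004348.
Corrected numerator: |0.108696| − 0.004348 = 0.104348.
Null standard error: √(0.50·0.50/115) = √0.002173913 = 0.046625.
z = +0.104348/0.046625 = 2.238.

z = 2.238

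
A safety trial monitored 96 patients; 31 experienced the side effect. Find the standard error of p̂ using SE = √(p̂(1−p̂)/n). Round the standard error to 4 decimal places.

Sample proportion p̂ = 31/96 = 0.32292.
p̂(1−p̂) = 0.218643.
SE = √(0.218643/96) = √0.002277531 = 0.0477.

SE = 0.0477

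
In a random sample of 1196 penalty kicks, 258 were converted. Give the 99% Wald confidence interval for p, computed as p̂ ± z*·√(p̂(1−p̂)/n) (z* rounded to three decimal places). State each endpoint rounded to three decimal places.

With x = 258 successes in n = 1196, p̂ = 0.21572.
SE = √(p̂(1−p̂)/n) = √(0.169184/1196) = 0.011894.
z* = 2.576 at the 99% level.
Margin of error: 2.576 × 0.011894 = 0.03064.
CI: 0.21572 ± 0.03064 = (0.185, 0.246).

(0.185, 0.246)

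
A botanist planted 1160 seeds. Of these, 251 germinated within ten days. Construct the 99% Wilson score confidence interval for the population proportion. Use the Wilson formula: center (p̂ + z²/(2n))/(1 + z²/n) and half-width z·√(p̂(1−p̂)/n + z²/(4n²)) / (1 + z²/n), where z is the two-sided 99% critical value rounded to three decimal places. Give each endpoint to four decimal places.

Here p̂ = 251/1160 = 0.21638 and z = 2.576 (z² = 6.635776).
Denominator 1 + z²/n = 1 + 6.635776/1160 = 1.005720.
Center = (0.21638 + 0.002860)/1.005720 = 0.21799.
Radicand: p̂(1−p̂)/n + z²/(4n²) = 0.000146172 + 0.000001233 = 0.000147405.
Half-width = z·√(radicand)/denom = 2.576·0.012141/1.005720 = 0.03110.
So the interval runs from 0.1869 to 0.2491.

(0.1869, 0.2491)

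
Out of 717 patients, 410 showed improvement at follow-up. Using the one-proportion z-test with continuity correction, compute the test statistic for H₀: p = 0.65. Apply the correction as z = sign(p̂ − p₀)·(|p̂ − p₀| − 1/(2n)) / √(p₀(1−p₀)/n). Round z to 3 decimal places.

z = -4.349

p̂ = 410/717 = 0.57183. p̂ − p₀ = -0.078173.
1/(2n) = 0.000697.
Corrected numerator: |-0.078173| − 0.000697 = 0.077476.
Null standard error: √(0.65·0.35/717) = √0.000317294 = 0.017813.
z = −0.077476/0.017813 = -4.349.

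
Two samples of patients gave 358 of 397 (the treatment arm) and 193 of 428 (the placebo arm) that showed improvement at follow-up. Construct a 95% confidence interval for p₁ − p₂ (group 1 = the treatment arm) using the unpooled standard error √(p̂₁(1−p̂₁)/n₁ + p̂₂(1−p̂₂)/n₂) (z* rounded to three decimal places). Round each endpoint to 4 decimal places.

(0.3953, 0.5063)

p̂₁ = 0.90176, p̂₂ = 0.45093, so the observed difference is 0.45083.
SE = √(0.000223139 + 0.000578487) = √0.000801626 = 0.028313.
z* = 1.960 at the 95% level. Margin = 1.960·0.028313 = 0.05549.
So the interval runs from 0.3953 to 0.5063.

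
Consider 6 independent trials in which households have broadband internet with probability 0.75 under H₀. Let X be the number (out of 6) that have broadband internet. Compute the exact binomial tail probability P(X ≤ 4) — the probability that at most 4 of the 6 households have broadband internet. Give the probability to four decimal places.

X ~ Binomial(n=6, p=0.75).
P(X ≤ 4) = Σ_{j=0}^{4} C(6,j)·0.75^j·0.25^{6−j}.
= 0.000244 + 0.004395 + 0.032959 + 0.131836 + 0.296631 = 0.4661.

P = 0.4661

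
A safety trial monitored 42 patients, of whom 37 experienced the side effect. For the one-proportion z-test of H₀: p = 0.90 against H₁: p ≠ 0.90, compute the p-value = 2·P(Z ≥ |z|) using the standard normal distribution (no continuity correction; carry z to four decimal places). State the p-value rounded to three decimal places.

With x = 37 successes in n = 42, p̂ = 0.88095.
Under H₀, SE = √(p₀(1−p₀)/n) = √(0.90·0.10/42) = √0.002142857 = 0.046291.
z = (p̂ − p₀)/SE = (37/42 − 0.90)/0.046291 ≈ -0.4115.
p-value = 2·P(Z ≥ |z|) with z = -0.4115 → 0.681.

p-value = 0.681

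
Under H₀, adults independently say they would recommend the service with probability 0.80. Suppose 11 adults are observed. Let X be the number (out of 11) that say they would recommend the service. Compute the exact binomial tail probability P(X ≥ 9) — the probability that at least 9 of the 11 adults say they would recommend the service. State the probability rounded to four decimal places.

P = 0.6174

X is binomial with n = 11 and p = 0.80.
P(X ≥ 9) = C(11,9)·0.80^9·0.20^2 + C(11,10)·0.80^10·0.20^1 + C(11,11)·0.80^11·0.20^0.
= 0.295279 + 0.236223 + 0.085899 = 0.6174.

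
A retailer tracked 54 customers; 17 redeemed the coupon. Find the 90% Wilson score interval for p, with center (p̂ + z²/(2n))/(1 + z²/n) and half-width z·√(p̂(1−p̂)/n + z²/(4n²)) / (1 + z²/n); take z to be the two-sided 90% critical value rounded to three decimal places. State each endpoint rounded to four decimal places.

p̂ = 17/54 = 0.31481; z = 1.645, so z² = 2.706025.
1 + z²/n = 1.050112.
Adjusted center: (0.31481 + z²/(2n))/1.050112 = 0.32365.
Radicand: p̂(1−p̂)/n + z²/(4n²) = 0.003994564 + 0.000231998 = 0.004226562.
Half-width = 1.645·√0.004226562/1.050112 = 0.10184.
So the interval runs from 0.2218 to 0.4255.

(0.2218, 0.4255)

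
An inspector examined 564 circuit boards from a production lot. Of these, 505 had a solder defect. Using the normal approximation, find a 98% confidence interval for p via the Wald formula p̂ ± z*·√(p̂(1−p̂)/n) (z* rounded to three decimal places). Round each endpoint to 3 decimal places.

With x = 505 successes in n = 564, p̂ = 0.89539.
SE = √(p̂(1−p̂)/n) = √(0.093667/564) = 0.012887.
For 98% confidence, z* = 2.326.
Margin = 2.326·0.012887 = 0.02998.
So the interval runs from 0.865 to 0.925.

(0.865, 0.925)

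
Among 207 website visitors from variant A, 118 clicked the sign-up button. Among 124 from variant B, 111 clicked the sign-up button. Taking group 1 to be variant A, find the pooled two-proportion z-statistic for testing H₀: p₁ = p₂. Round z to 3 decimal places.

Sample proportions: p̂₁ = 118/207 = 0.57005 and p̂₂ = 111/124 = 0.89516.
Pooling: p̂ = 229/331 = 0.69184.
SE = √[p̂(1−p̂)(1/n₁+1/n₂)] = √[0.69184·0.30816·(1/207+1/124)] ≈ 0.052433.
z = -0.32511/0.052433 = -6.200.

z = -6.200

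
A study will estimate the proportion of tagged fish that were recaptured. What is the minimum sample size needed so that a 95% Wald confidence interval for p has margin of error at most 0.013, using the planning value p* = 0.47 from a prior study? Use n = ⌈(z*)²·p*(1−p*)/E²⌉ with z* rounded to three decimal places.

For 95% confidence, z* = 1.960.
p*(1−p*) = 0.47·0.53 = 0.2491.
Required n before rounding: 3.841600 × 0.2491 / 0.013² = 5662.382.
Rounding up, n = 5663.

n = 5663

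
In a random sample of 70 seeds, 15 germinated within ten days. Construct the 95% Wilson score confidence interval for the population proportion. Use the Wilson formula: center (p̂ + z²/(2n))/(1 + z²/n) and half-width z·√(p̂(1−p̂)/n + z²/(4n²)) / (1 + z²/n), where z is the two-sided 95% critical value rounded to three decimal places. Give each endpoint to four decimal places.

p̂ = 15/70 = 0.21429; z = 1.960, so z² = 3.841600.
1 + z²/n = 1.054880.
Adjusted center: (0.21429 + z²/(2n))/1.054880 = 0.22915.
Radicand: p̂(1−p̂)/n + z²/(4n²) = 0.002405248 + 0.000196000 = 0.002601248.
Half-width = z·√(radicand)/denom = 1.960·0.051002/1.054880 = 0.09476.
Interval: 0.22915 ± 0.09476 → (0.1344, 0.3239).

(0.1344, 0.3239)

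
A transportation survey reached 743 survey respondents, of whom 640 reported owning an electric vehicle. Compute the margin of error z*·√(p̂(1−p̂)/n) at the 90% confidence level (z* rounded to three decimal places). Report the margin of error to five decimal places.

ME = 0.02085

p̂ = 640/743 = 0.86137.
Standard error of p̂: √(0.119410/743) = √0.000160713 = 0.012677.
The 90% critical value is z* = 1.645.
ME = 1.645·0.012677 = 0.02085.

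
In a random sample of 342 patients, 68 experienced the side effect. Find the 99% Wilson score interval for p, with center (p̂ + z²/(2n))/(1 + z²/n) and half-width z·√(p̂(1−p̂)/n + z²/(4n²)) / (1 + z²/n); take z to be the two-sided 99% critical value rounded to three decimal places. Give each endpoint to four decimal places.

(0.1492, 0.2599)

Here p̂ = 68/342 = 0.19883 and z = 2.576 (z² = 6.635776).
1 + z²/n = 1.019403.
Center = (0.19883 + 0.009701)/1.019403 = 0.20456.
Radicand: p̂(1−p̂)/n + z²/(4n²) = 0.000465780 + 0.000014183 = 0.000479963.
Half-width = z·√(radicand)/denom = 2.576·0.021908/1.019403 = 0.05536.
So the interval runs from 0.1492 to 0.2599.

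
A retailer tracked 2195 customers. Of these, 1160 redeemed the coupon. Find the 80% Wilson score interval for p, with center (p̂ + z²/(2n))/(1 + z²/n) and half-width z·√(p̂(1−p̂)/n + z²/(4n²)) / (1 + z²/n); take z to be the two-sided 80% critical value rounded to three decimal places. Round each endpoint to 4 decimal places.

p̂ = 1160/2195 = 0.52847; z = 1.282, so z² = 1.643524.
Denominator 1 + z²/n = 1 + 1.643524/2195 = 1.000749.
Adjusted center: (0.52847 + z²/(2n))/1.000749 = 0.52845.
Radicand: p̂(1−p̂)/n + z²/(4n²) = 0.000113526 + 0.000000085 = 0.000113611.
Half-width = z·√(radicand)/denom = 1.282·0.010659/1.000749 = 0.01365.
CI: 0.52845 ± 0.01365 = (0.5148, 0.5421).

(0.5148, 0.5421)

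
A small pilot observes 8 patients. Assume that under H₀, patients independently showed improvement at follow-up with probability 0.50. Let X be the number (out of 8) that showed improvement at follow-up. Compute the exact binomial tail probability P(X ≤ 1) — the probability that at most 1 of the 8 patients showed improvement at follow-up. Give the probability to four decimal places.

X is binomial with n = 8 and p = 0.50.
P(X ≤ 1) = C(8,0)·0.50^0·0.50^8 + C(8,1)·0.50^1·0.50^7.
= 0.003906 + 0.031250 = 0.0352.

P = 0.0352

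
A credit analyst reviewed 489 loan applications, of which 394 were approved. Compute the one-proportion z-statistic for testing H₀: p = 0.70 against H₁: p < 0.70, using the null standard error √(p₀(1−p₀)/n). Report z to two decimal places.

Sample proportion p̂ = 394/489 = 0.80573.
Null standard error: √(0.70·0.30/489) = √0.000429448 = 0.020723.
z = (0.80573 − 0.70)/0.020723 = 0.10573/0.020723 = 5.10.

z = 5.10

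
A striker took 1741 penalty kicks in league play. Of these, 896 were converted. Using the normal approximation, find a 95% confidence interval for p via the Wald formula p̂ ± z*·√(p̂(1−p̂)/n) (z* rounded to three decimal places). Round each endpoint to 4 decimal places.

With x = 896 successes in n = 1741, p̂ = 0.51465.
SE = √(p̂(1−p̂)/n) = √(0.249785/1741) = 0.011978.
The 95% critical value is z* = 1.960.
Margin = 1.960·0.011978 = 0.02348.
Interval: 0.51465 ± 0.02348 → (0.4912, 0.5381).

(0.4912, 0.5381)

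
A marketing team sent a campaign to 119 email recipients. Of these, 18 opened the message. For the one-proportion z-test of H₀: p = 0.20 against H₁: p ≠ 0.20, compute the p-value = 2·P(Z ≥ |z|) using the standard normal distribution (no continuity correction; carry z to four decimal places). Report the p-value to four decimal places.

p-value = 0.1838

The sample proportion is 18/119 = 0.15126.
SE₀ = √(0.20·0.80/119) = 0.036668.
Test statistic (full precision, shown to 4 dp): z = (18/119 − 0.20)/SE₀ ≈ -1.3292.
From the standard normal, 2·P(Z ≥ |z|) = 0.1838.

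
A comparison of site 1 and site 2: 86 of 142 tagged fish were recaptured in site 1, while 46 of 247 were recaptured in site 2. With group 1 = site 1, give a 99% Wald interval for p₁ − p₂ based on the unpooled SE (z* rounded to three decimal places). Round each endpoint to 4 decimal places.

p̂₁ = 0.60563, p̂₂ = 0.18623, so the observed difference is 0.41940.
Unpooled SE = √(p̂₁(1−p̂₁)/n₁ + p̂₂(1−p̂₂)/n₂) = √(0.001681982 + 0.000613568) = 0.047912.
For 99% confidence, z* = 2.576. Margin of error = 0.12342.
Interval: 0.41940 ± 0.12342 → (0.2960, 0.5428).

(0.2960, 0.5428)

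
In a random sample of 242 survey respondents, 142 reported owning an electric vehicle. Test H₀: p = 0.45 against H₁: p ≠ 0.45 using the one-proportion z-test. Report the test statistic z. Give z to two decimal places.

z = 4.28

With x = 142 successes in n = 242, p̂ = 0.58678.
SE₀ = √(0.45·0.55/242) = 0.031980.
z = (p̂ − p₀)/SE = (0.58678 − 0.45)/0.031980 = 4.28.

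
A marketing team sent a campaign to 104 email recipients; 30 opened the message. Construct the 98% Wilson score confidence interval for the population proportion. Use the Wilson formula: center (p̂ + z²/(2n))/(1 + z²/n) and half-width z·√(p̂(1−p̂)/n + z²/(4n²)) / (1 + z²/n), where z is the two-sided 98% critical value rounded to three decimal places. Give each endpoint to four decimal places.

p̂ = 30/104 = 0.28846; z = 2.326, so z² = 5.410276.
Denominator 1 + z²/n = 1 + 5.410276/104 = 1.052022.
Center = (0.28846 + 0.026011)/1.052022 = 0.29892.
Radicand: p̂(1−p̂)/n + z²/(4n²) = 0.001973572 + 0.000125053 = 0.002098625.
Half-width = z·√(radicand)/denom = 2.326·0.045811/1.052022 = 0.10129.
CI: 0.29892 ± 0.10129 = (0.1976, 0.4002).

(0.1976, 0.4002)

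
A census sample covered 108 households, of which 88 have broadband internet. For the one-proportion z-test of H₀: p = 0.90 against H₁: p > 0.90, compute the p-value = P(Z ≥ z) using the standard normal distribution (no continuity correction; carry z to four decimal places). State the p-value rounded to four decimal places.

p-value = 0.9984

Sample proportion p̂ = 88/108 = 0.81481.
Null standard error: √(0.90·0.10/108) = √0.000833333 = 0.028868.
Test statistic (full precision, shown to 4 dp): z = (88/108 − 0.90)/SE₀ ≈ -2.9509.
From the standard normal, P(Z ≥ z) = 0.9984.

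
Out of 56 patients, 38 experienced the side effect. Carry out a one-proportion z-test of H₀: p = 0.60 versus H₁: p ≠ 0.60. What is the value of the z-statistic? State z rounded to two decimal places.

z = 1.20

Sample proportion p̂ = 38/56 = 0.67857.
SE₀ = √(0.60·0.40/56) = 0.065465.
z = (p̂ − p₀)/SE = (0.67857 − 0.60)/0.065465 = 1.20.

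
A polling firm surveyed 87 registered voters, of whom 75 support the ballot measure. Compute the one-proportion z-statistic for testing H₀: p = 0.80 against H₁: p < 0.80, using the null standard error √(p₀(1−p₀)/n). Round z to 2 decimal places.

z = 1.45

Sample proportion p̂ = 75/87 = 0.86207.
SE₀ = √(0.80·0.20/87) = 0.042885.
z = (p̂ − p₀)/SE = (0.86207 − 0.80)/0.042885 = 1.45.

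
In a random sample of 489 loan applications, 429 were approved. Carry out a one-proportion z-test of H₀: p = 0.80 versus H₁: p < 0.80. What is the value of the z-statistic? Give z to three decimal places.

z = 4.273

Sample proportion p̂ = 429/489 = 0.87730.
Null standard error: √(0.80·0.20/489) = √0.000327198 = 0.018089.
Test statistic: z = 0.07730/0.018089 = 4.273.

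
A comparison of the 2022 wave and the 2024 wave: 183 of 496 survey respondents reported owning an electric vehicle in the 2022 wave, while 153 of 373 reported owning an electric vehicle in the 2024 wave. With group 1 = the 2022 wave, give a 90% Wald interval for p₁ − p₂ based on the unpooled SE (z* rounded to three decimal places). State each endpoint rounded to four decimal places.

p̂₁ = 0.36895, p̂₂ = 0.41019, so the observed difference is -0.04124.
Unpooled SE = √(p̂₁(1−p̂₁)/n₁ + p̂₂(1−p̂₂)/n₂) = √(0.000469408 + 0.000648616) = 0.033437.
The 90% critical value is z* = 1.645. Margin = 1.645·0.033437 = 0.05500.
So the interval runs from -0.0962 to 0.0138.

(-0.0962, 0.0138)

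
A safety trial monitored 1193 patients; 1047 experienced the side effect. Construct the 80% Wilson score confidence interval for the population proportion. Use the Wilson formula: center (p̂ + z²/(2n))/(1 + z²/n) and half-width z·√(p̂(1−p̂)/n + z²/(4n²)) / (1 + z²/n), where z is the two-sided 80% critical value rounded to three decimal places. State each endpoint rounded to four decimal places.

(0.8649, 0.8893)

p̂ = 1047/1193 = 0.87762; z = 1.282, so z² = 1.643524.
Denominator 1 + z²/n = 1 + 1.643524/1193 = 1.001378.
Center = (0.87762 + 0.000689)/1.001378 = 0.87710.
Radicand: p̂(1−p̂)/n + z²/(4n²) = 0.000090028 + 0.000000289 = 0.000090317.
Half-width = 1.282·√0.000090317/1.001378 = 0.01217.
Interval: 0.87710 ± 0.01217 → (0.8649, 0.8893).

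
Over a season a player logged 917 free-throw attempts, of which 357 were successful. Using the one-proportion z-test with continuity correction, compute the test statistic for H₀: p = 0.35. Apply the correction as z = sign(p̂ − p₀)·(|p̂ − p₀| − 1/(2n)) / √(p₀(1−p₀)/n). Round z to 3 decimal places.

z = 2.461

p̂ = 357/917 = 0.38931. p̂ − p₀ = 0.039313.
Continuity correction 1/(2n) = 1/1834 = 0.000545.
Corrected numerator: |0.039313| − 0.000545 = 0.038768.
Null standard error: √(0.35·0.65/917) = √0.000248092 = 0.015751.
z = (+)0.038768/0.015751 = 2.461.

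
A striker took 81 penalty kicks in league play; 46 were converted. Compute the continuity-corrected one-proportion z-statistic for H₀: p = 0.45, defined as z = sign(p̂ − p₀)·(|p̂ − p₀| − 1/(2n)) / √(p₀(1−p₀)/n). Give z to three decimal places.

p̂ = 46/81 = 0.56790. p̂ − p₀ = 0.117901.
1/(2n) = 0.006173.
Corrected numerator: |0.117901| − 0.006173 = 0.111728.
Under H₀, SE = √(p₀(1−p₀)/n) = √(0.45·0.55/81) = √0.003055556 = 0.055277.
z = (+)0.111728/0.055277 = 2.021.

z = 2.021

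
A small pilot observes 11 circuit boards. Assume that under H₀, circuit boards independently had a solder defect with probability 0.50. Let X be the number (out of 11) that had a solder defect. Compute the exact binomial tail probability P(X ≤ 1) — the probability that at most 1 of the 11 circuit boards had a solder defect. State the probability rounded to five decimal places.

X is binomial with n = 11 and p = 0.50.
P(X ≤ 1) = C(11,0)·0.50^0·0.50^11 + C(11,1)·0.50^1·0.50^10.
= 0.000488 + 0.005371 = 0.00586.

P = 0.00586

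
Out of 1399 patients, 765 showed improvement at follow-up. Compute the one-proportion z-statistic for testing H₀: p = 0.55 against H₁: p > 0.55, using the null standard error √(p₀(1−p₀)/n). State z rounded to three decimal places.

The sample proportion is 765/1399 = 0.54682.
Under H₀, SE = √(p₀(1−p₀)/n) = √(0.55·0.45/1399) = √0.000176912 = 0.013301.
z = (p̂ − p₀)/SE = (0.54682 − 0.55)/0.013301 = -0.239.

z = -0.239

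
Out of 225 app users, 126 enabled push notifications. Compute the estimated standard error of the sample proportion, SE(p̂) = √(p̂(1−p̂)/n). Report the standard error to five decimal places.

SE = 0.03309

p̂ = 126/225 = 0.56000.
p̂(1−p̂) = 0.56000·0.44000 = 0.246400.
Dividing by n and taking the root: √0.001095111 = 0.03309.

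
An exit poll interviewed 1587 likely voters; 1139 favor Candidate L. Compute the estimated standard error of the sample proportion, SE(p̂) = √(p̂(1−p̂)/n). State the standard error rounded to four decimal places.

With x = 1139 successes in n = 1587, p̂ = 0.71771.
p̂(1−p̂) = 0.202602.
SE = √(0.202602/1587) = √0.000127664 = 0.0113.

SE = 0.0113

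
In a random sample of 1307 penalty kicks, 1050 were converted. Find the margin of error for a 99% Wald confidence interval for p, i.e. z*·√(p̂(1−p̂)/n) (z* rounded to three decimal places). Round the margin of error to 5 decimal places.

ME = 0.02832

p̂ = 1050/1307 = 0.80337.
SE(p̂) = √(0.80337·0.19663/1307) = 0.010994.
z* = 2.576 at the 99% level.
Margin of error = z*·SE = 2.576 × 0.010994 = 0.02832.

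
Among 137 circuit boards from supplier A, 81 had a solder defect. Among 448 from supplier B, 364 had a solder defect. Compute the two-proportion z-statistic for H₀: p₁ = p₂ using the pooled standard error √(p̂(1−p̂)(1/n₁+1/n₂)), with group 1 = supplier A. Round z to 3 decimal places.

p̂₁ = 81/137 = 0.59124, p̂₂ = 364/448 = 0.81250.
Pooling: p̂ = 445/585 = 0.76068.
Pooled SE = √[0.1820440·0.00953141] ≈ 0.041655.
z = (p̂₁ − p̂₂)/SE = (0.59124 − 0.81250)/0.041655 = -0.22126/0.041655 = -5.312.

z = -5.312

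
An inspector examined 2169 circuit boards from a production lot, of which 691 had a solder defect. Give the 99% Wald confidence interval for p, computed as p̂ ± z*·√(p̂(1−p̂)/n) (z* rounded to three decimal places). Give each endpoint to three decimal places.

Sample proportion p̂ = 691/2169 = 0.31858.
SE = √(p̂(1−p̂)/n) = √(0.217087/2169) = 0.010004.
z* = 2.576 at the 99% level.
Margin = 2.576·0.010004 = 0.02577.
So the interval runs from 0.293 to 0.344.

(0.293, 0.344)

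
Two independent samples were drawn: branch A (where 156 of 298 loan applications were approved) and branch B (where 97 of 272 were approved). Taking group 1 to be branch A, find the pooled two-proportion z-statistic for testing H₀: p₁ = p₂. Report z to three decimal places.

z = 4.005

p̂₁ = 156/298 = 0.52349, p̂₂ = 97/272 = 0.35662.
Pooling: p̂ = 253/570 = 0.44386.
Pooled SE = √[0.2468483·0.00703218] ≈ 0.041664.
z = 0.16687/0.041664 = 4.005.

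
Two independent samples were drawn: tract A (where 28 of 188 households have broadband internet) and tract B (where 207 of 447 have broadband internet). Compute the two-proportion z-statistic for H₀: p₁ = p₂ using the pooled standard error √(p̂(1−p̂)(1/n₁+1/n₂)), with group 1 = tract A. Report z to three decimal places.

z = -7.485

p̂₁ = 28/188 = 0.14894, p̂₂ = 207/447 = 0.46309.
Pooled p̂ = (28+207)/(188+447) = 235/635 = 0.37008.
Pooled SE = √[0.2331205·0.00755629] ≈ 0.041971.
z = -0.31415/0.041971 = -7.485.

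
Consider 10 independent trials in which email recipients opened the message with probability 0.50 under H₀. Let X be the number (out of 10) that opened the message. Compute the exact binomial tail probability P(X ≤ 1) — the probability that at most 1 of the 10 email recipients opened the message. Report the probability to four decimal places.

X ~ Binomial(n=10, p=0.50).
P(X ≤ 1) = C(10,0)·0.50^0·0.50^10 + C(10,1)·0.50^1·0.50^9.
= 0.000977 + 0.009766 = 0.0107.

P = 0.0107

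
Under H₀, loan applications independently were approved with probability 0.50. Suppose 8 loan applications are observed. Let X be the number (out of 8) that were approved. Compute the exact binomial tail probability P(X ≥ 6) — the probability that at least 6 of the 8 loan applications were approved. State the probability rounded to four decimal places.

P = 0.1445

X ~ Binomial(n=8, p=0.50).
P(X ≥ 6) = C(8,6)·0.50^6·0.50^2 + C(8,7)·0.50^7·0.50^1 + C(8,8)·0.50^8·0.50^0.
= 0.109375 + 0.031250 + 0.003906 = 0.1445.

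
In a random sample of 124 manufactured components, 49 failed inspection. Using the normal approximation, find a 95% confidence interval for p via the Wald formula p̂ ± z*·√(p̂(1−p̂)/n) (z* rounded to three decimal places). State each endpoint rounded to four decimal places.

(0.3091, 0.4812)

p̂ = 49/124 = 0.39516.
SE(p̂) = √(0.39516·0.60484/124) = 0.043903.
z* = 1.960 at the 95% level.
Margin of error: 1.960 × 0.043903 = 0.08605.
CI: 0.39516 ± 0.08605 = (0.3091, 0.4812).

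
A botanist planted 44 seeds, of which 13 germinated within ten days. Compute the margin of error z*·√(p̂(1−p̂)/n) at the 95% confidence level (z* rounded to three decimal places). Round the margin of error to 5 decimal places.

The sample proportion is 13/44 = 0.29545.
Standard error of p̂: √(0.208161/44) = √0.004730935 = 0.068782.
The 95% critical value is z* = 1.960.
ME = 1.960·0.068782 = 0.13481.

ME = 0.13481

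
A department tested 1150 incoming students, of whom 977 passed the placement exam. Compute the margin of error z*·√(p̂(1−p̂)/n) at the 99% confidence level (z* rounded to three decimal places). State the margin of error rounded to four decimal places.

The sample proportion is 977/1150 = 0.84957.
Standard error of p̂: √(0.127804/1150) = √0.000111134 = 0.010542.
The 99% critical value is z* = 2.576.
Margin of error = z*·SE = 2.576 × 0.010542 = 0.0272.

ME = 0.0272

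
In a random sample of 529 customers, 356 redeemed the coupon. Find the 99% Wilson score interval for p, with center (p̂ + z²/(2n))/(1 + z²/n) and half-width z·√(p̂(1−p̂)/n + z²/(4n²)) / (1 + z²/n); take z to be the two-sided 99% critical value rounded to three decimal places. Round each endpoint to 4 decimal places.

(0.6186, 0.7231)

p̂ = 356/529 = 0.67297; z = 2.576, so z² = 6.635776.
1 + z²/n = 1.012544.
Center = (0.67297 + 0.006272)/1.012544 = 0.67083.
Radicand: p̂(1−p̂)/n + z²/(4n²) = 0.000416034 + 0.000005928 = 0.000421962.
Half-width = z·√(radicand)/denom = 2.576·0.020542/1.012544 = 0.05226.
CI: 0.67083 ± 0.05226 = (0.6186, 0.7231).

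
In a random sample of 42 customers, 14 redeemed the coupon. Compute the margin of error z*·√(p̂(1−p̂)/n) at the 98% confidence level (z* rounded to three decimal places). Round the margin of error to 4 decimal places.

The sample proportion is 14/42 = 0.33333.
Standard error of p̂: √(0.222222/42) = √0.005291005 = 0.072739.
z* = 2.326 at the 98% level.
So ME = 0.1692.

ME = 0.1692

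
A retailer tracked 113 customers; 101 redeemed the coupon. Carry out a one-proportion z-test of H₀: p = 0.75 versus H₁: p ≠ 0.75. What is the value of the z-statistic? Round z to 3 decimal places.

The sample proportion is 101/113 = 0.89381.
Under H₀, SE = √(p₀(1−p₀)/n) = √(0.75·0.25/113) = √0.001659292 = 0.040734.
z = (0.89381 − 0.75)/0.040734 = 0.14381/0.040734 = 3.530.

z = 3.530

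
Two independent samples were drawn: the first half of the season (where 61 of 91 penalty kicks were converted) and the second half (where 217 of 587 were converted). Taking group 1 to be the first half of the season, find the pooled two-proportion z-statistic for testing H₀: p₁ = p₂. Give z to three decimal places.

p̂₁ = 61/91 = 0.67033, p̂₂ = 217/587 = 0.36968.
Pooled p̂ = (61+217)/(91+587) = 278/678 = 0.41003.
SE = √[p̂(1−p̂)(1/n₁+1/n₂)] = √[0.41003·0.58997·(1/91+1/587)] ≈ 0.055411.
z = (p̂₁ − p̂₂)/SE = (0.67033 − 0.36968)/0.055411 = 0.30065/0.055411 = 5.426.

z = 5.426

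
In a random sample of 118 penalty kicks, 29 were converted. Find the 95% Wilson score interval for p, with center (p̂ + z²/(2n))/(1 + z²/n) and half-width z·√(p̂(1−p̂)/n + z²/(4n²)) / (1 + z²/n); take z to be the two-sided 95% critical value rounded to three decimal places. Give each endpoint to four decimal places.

p̂ = 29/118 = 0.24576; z = 1.960, so z² = 3.841600.
Denominator 1 + z²/n = 1 + 3.841600/118 = 1.032556.
Adjusted center: (0.24576 + z²/(2n))/1.032556 = 0.25378.
Radicand: p̂(1−p̂)/n + z²/(4n²) = 0.001570876 + 0.000068974 = 0.001639850.
Half-width = 1.960·√0.001639850/1.032556 = 0.07687.
Interval: 0.25378 ± 0.07687 → (0.1769, 0.3306).

(0.1769, 0.3306)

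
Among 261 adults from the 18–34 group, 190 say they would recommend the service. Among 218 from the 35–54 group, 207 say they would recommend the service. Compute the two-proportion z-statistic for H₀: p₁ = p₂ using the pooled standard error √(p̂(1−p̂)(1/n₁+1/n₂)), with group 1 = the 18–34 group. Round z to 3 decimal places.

z = -6.411

p̂₁ = 190/261 = 0.72797, p̂₂ = 207/218 = 0.94954.
Pooled p̂ = (190+207)/(261+218) = 397/479 = 0.82881.
Pooled SE = √[0.1418840·0.00841857] ≈ 0.034561.
z = (p̂₁ − p̂₂)/SE = (0.72797 − 0.94954)/0.034561 = -0.22157/0.034561 = -6.411.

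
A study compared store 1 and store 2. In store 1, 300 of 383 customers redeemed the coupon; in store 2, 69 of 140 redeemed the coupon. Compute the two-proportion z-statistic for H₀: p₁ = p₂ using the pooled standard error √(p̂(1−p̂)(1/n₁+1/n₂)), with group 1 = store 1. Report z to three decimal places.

z = 6.452

p̂₁ = 300/383 = 0.78329, p̂₂ = 69/140 = 0.49286.
Pooled p̂ = (300+69)/(383+140) = 369/523 = 0.70554.
SE = √[p̂(1−p̂)(1/n₁+1/n₂)] = √[0.70554·0.29446·(1/383+1/140)] ≈ 0.045015.
z = 0.29043/0.045015 = 6.452.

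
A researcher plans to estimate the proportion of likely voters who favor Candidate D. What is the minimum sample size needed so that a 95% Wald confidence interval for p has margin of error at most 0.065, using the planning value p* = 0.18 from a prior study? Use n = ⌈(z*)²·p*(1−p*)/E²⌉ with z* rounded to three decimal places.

n = 135

The 95% critical value is z* = 1.960.
p*(1−p*) = 0.18·0.82 = 0.1476.
Required n before rounding: 3.841600 × 0.1476 / 0.065² = 134.206.
Rounding up, n = 135.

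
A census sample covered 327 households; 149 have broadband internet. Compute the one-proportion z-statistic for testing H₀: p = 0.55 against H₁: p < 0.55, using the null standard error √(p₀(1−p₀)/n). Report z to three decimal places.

The sample proportion is 149/327 = 0.45566.
Under H₀, SE = √(p₀(1−p₀)/n) = √(0.55·0.45/327) = √0.000756881 = 0.027511.
z = (0.45566 − 0.55)/0.027511 = -0.09434/0.027511 = -3.429.

z = -3.429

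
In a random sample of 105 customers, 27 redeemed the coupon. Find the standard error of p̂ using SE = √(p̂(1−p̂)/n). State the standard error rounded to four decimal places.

Sample proportion p̂ = 27/105 = 0.25714.
p̂(1−p̂) = 0.25714·0.74286 = 0.191019.
SE = √(0.191019/105) = √0.001819229 = 0.0427.

SE = 0.0427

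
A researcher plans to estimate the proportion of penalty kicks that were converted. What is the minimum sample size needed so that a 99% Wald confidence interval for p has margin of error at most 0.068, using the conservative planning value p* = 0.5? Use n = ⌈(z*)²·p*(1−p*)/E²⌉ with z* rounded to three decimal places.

The 99% critical value is z* = 2.576.
p*(1−p*) = 0.50·0.50 = 0.2500.
Required n before rounding: 6.635776 × 0.2500 / 0.068² = 358.768.
Rounding up, n = 359.

n = 359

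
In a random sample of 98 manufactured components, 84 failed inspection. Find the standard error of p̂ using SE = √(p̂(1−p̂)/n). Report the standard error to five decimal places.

The sample proportion is 84/98 = 0.85714.
p̂(1−p̂) = 0.122451.
SE = √(0.122451/98) = 0.03535.

SE = 0.03535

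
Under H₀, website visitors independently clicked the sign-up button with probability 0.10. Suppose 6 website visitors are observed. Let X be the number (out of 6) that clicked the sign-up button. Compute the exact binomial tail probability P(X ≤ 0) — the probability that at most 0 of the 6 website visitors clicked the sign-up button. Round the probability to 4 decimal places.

X ~ Binomial(n=6, p=0.10).
P(X ≤ 0) = C(6,0)·0.10^0·0.90^6.
= 0.531441 = 0.5314.

P = 0.5314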